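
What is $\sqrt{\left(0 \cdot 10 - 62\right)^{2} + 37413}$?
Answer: $\sqrt{41257} \approx 203.12$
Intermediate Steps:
$\sqrt{\left(0 \cdot 10 - 62\right)^{2} + 37413} = \sqrt{\left(0 - 62\right)^{2} + 37413} = \sqrt{\left(-62\right)^{2} + 37413} = \sqrt{3844 + 37413} = \sqrt{41257}$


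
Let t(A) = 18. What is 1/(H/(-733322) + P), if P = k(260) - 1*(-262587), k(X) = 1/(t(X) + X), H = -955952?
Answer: 101931758/26766087781935 ≈ 3.8082e-6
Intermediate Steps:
k(X) = 1/(18 + X)
P = 72999187/278 (P = 1/(18 + 260) - 1*(-262587) = 1/278 + 262587 = 72999187/278 ≈ 2.6259e+5)
1/(H/(-733322) + P) = 1/(-955952/(-733322) + 72999187/278) = 1/(-955952*(-1/733322) + 72999187/278) = 1/(477976/366661 + 72999187/278) = 1/(26766087781935/101931758) = 101931758/26766087781935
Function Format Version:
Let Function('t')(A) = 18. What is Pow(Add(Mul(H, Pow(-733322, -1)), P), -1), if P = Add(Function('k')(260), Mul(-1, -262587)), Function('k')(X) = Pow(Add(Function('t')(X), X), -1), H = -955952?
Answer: Rational(101931758, 26766087781935) ≈ 3.8082e-6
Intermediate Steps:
Function('k')(X) = Pow(Add(18, X), -1)
P = Rational(72999187, 278) (P = Add(Pow(Add(18, 260), -1), Mul(-1, -262587)) = Add(Pow(278, -1), 262587) = Add(Rational(1, 278), 262587) = Rational(72999187, 278) ≈ 2.6259e+5)
Pow(Add(Mul(H, Pow(-733322, -1)), P), -1) = Pow(Add(Mul(-955952, Pow(-733322, -1)), Rational(72999187, 278)), -1) = Pow(Add(Mul(-955952, Rational(-1, 733322)), Rational(72999187, 278)), -1) = Pow(Add(Rational(477976, 366661), Rational(72999187, 278)), -1) = Pow(Rational(26766087781935, 101931758), -1) = Rational(101931758, 26766087781935)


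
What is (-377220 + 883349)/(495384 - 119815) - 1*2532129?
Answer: -950988650272/375569 ≈ -2.5321e+6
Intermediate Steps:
(-377220 + 883349)/(495384 - 119815) - 1*2532129 = 506129/375569 - 2532129 = -950988650272/375569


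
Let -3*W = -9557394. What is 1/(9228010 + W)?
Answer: 1/12413808 ≈ 8.0555e-8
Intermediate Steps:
W = 3185798 (W = -⅓*(-9557394) = 3185798)
1/(9228010 + W) = 1/(9228010 + 3185798) = 1/12413808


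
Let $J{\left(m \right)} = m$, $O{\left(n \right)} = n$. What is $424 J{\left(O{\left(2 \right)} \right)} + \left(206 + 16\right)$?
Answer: $1070$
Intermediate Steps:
$424 J{\left(O{\left(2 \right)} \right)} + \left(206 + 16\right) = 424 \cdot 2 + \left(206 + 16\right) = 848 + 222 = 1070$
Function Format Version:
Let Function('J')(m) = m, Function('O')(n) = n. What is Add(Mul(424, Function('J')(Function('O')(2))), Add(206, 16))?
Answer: 1070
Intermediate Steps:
Add(Mul(424, Function('J')(Function('O')(2))), Add(206, 16)) = Add(Mul(424, 2), Add(206, 16)) = Add(848, 222) = 1070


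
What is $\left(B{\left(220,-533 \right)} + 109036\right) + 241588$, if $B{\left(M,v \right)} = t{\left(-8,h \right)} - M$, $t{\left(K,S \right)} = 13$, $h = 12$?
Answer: $350417$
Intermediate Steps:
$B{\left(M,v \right)} = 13 - M$
$\left(B{\left(220,-533 \right)} + 109036\right) + 241588 = \left(\left(13 - 220\right) + 109036\right) + 241588 = \left(-207 + 109036\right) + 241588 = 108829 + 241588 = 350417$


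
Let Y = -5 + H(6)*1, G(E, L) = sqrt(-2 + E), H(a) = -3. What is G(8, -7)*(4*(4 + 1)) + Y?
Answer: -8 + 20*sqrt(6) ≈ 40.990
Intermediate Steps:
Y = -8 (Y = -5 - 3*1 = -5 - 3 = -8)
G(8, -7)*(4*(4 + 1)) + Y = sqrt(-2 + 8)*(4*(4 + 1)) - 8 = sqrt(6)*(4*5) - 8 = sqrt(6)*20 - 8 = 20*sqrt(6) - 8 = -8 + 20*sqrt(6)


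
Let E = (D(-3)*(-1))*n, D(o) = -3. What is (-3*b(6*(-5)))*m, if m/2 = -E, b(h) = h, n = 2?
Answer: -1080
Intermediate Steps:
E = 6 (E = -3*(-1)*2 = 3*2 = 6)
m = -12 (m = 2*(-1*6) = 2*(-6) = -12)
(-3*b(6*(-5)))*m = -18*(-5)*(-12) = -3*(-30)*(-12) = 90*(-12) = -1080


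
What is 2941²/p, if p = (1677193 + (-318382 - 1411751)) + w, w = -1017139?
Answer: -8649481/1070079 ≈ -8.0830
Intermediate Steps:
p = -1070079 (p = (1677193 + (-318382 - 1411751)) - 1017139 = (1677193 - 1730133) - 1017139 = -52940 - 1017139 = -1070079)
2941²/p = 2941²/(-1070079) = 8649481*(-1/1070079) = -8649481/1070079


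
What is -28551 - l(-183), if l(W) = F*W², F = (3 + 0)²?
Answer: -329952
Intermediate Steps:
F = 9 (F = 3² = 9)
l(W) = 9*W²
-28551 - l(-183) = -28551 - 9*(-183)² = -28551 - 9*33489 = -28551 - 1*301401 = -28551 - 301401 = -329952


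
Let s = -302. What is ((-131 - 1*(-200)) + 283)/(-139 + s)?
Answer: -352/441 ≈ -0.79819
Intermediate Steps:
((-131 - 1*(-200)) + 283)/(-139 + s) = ((-131 - 1*(-200)) + 283)/(-139 - 302) = ((-131 + 200) + 283)/(-441) = (69 + 283)*(-1/441) = 352*(-1/441) = -352/441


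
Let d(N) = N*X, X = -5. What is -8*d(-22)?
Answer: -880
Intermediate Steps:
d(N) = -5*N (d(N) = N*(-5) = -5*N)
-8*d(-22) = -(-40)*(-22) = -8*110 = -880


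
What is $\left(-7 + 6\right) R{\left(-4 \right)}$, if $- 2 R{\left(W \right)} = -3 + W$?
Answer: $- \frac{7}{2} \approx -3.5$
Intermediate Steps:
$R{\left(W \right)} = \frac{3}{2} - \frac{W}{2}$ ($R{\left(W \right)} = - \frac{-3 + W}{2} = \frac{3}{2} - \frac{W}{2}$)
$\left(-7 + 6\right) R{\left(-4 \right)} = \left(-7 + 6\right) \left(\frac{3}{2} - -2\right) = - (\frac{3}{2} + 2) = \left(-1\right) \frac{7}{2} = - \frac{7}{2}$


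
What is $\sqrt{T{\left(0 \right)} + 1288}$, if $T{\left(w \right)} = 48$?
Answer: $2 \sqrt{334} \approx 36.551$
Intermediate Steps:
$\sqrt{T{\left(0 \right)} + 1288} = \sqrt{48 + 1288} = \sqrt{1336} = 2 \sqrt{334}$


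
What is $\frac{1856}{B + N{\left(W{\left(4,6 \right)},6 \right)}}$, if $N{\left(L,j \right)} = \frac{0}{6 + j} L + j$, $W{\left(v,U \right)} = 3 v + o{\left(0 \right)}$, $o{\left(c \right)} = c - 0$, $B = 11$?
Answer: $\frac{1856}{17} \approx 109.18$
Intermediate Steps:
$o{\left(c \right)} = c$ ($o{\left(c \right)} = c + 0 = c$)
$W{\left(v,U \right)} = 3 v$ ($W{\left(v,U \right)} = 3 v + 0 = 3 v$)
$N{\left(L,j \right)} = j$ ($N{\left(L,j \right)} = 0 L + j = 0 + j = j$)
$\frac{1856}{B + N{\left(W{\left(4,6 \right)},6 \right)}} = \frac{1856}{11 + 6} = \frac{1856}{17}$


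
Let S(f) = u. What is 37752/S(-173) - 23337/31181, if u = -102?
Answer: -196587581/530077 ≈ -370.87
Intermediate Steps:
S(f) = -102
37752/S(-173) - 23337/31181 = 37752/(-102) - 23337/31181 = 37752*(-1/102) - 23337*1/31181 = -6292/17 - 23337/31181 = -196587581/530077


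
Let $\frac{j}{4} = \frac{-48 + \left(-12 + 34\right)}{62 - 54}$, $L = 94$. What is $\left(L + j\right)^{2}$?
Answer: $6561$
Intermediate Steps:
$j = -13$ ($j = 4 \frac{-48 + \left(-12 + 34\right)}{62 - 54} = 4 \frac{-48 + 22}{8} = 4 \left(\left(-26\right) \frac{1}{8}\right) = 4 \left(- \frac{13}{4}\right) = -13$)
$\left(L + j\right)^{2} = \left(94 - 13\right)^{2} = 81^{2} = 6561$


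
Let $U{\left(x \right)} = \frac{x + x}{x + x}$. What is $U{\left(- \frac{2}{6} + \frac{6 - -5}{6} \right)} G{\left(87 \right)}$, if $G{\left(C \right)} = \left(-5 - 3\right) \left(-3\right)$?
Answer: $24$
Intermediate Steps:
$U{\left(x \right)} = 1$ ($U{\left(x \right)} = \frac{2 x}{2 x} = 2 x \frac{1}{2 x} = 1$)
$G{\left(C \right)} = 24$ ($G{\left(C \right)} = \left(-8\right) \left(-3\right) = 24$)
$U{\left(- \frac{2}{6} + \frac{6 - -5}{6} \right)} G{\left(87 \right)} = 1 \cdot 24 = 24$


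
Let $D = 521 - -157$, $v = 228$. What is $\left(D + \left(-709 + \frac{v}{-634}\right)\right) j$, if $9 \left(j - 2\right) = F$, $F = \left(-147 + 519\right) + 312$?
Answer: $- \frac{775398}{317} \approx -2446.1$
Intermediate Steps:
$F = 684$ ($F = 372 + 312 = 684$)
$D = 678$ ($D = 521 + 157 = 678$)
$j = 78$ ($j = 2 + \frac{1}{9} \cdot 684 = 2 + 76 = 78$)
$\left(D + \left(-709 + \frac{v}{-634}\right)\right) j = \left(678 - \left(709 - \frac{228}{-634}\right)\right) 78 = \left(678 + \left(-709 + 228 \left(- \frac{1}{634}\right)\right)\right) 78 = \left(678 - \frac{224867}{317}\right) 78 = \left(- \frac{9941}{317}\right) 78 = - \frac{775398}{317}$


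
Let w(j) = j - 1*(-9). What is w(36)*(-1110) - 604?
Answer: -50554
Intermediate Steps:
w(j) = 9 + j (w(j) = j + 9 = 9 + j)
w(36)*(-1110) - 604 = (9 + 36)*(-1110) - 604 = 45*(-1110) - 604 = -49950 - 604 = -50554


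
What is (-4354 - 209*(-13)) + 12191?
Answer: 10554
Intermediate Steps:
(-4354 - 209*(-13)) + 12191 = (-4354 + 2717) + 12191 = -1637 + 12191 = 10554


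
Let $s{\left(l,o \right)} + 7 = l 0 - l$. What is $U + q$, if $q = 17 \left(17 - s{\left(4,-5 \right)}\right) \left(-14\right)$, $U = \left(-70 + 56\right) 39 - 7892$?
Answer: $-15102$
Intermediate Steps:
$s{\left(l,o \right)} = -7 - l$ ($s{\left(l,o \right)} = -7 - \left(l - l 0\right) = -7 + \left(0 - l\right) = -7 - l$)
$U = -8438$ ($U = \left(-14\right) 39 - 7892 = -546 - 7892 = -8438$)
$q = -6664$ ($q = 17 \left(17 - \left(-7 - 4\right)\right) \left(-14\right) = 17 \left(17 - -11\right) \left(-14\right) = 17 \left(17 + 11\right) \left(-14\right) = 17 \cdot 28 \left(-14\right) = 476 \left(-14\right) = -6664$)
$U + q = -8438 - 6664 = -15102$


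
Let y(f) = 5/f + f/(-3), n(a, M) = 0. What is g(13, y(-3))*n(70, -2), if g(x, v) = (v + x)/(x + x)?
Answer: 0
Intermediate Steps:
y(f) = 5/f - f/3 (y(f) = 5/f + f*(-⅓) = 5/f - f/3)
g(x, v) = (v + x)/(2*x) (g(x, v) = (v + x)/((2*x)) = (v + x)*(1/(2*x)) = (v + x)/(2*x))
g(13, y(-3))*n(70, -2) = ((½)*((5/(-3) - ⅓*(-3)) + 13)/13)*0 = ((½)*(1/13)*((5*(-⅓) + 1) + 13))*0 = ((½)*(1/13)*((-5/3 + 1) + 13))*0 = ((½)*(1/13)*(-⅔ + 13))*0 = ((½)*(1/13)*(37/3))*0 = (37/78)*0 = 0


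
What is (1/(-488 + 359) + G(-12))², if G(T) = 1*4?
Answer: 265225/16641 ≈ 15.938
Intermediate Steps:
G(T) = 4
(1/(-488 + 359) + G(-12))² = (1/(-488 + 359) + 4)² = (1/(-129) + 4)² = (-1/129 + 4)² = (515/129)² = 265225/16641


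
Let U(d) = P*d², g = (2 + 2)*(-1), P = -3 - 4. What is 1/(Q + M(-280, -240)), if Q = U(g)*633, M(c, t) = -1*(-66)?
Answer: -1/70830 ≈ -1.4118e-5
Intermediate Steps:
P = -7
g = -4 (g = 4*(-1) = -4)
M(c, t) = 66
U(d) = -7*d²
Q = -70896 (Q = -7*(-4)²*633 = -7*16*633 = -112*633 = -70896)
1/(Q + M(-280, -240)) = 1/(-70896 + 66) = 1/(-70830) = -1/70830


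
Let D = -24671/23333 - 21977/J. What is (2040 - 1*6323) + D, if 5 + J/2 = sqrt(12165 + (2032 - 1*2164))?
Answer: -2403201145265/560365328 - 65931*sqrt(1337)/24016 ≈ -4389.0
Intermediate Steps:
J = -10 + 6*sqrt(1337) (J = -10 + 2*sqrt(12165 + (2032 - 1*2164)) = -10 + 2*sqrt(12165 + (2032 - 2164)) = -10 + 2*sqrt(12165 - 132) = -10 + 2*sqrt(12033) = -10 + 2*(3*sqrt(1337)) = -10 + 6*sqrt(1337) ≈ 209.39)
D = -24671/23333 - 21977/(-10 + 6*sqrt(1337)) ≈ -106.01
(2040 - 1*6323) + D = (2040 - 1*6323) + (-3156445441/560365328 - 65931*sqrt(1337)/24016) = (2040 - 6323) + (-3156445441/560365328 - 65931*sqrt(1337)/24016) = -4283 + (-3156445441/560365328 - 65931*sqrt(1337)/24016) = -2403201145265/560365328 - 65931*sqrt(1337)/24016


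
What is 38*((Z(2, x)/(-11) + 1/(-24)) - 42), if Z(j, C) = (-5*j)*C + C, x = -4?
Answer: -227297/132 ≈ -1721.9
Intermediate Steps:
Z(j, C) = C - 5*C*j (Z(j, C) = -5*C*j + C = C - 5*C*j)
38*((Z(2, x)/(-11) + 1/(-24)) - 42) = 38*((-4*(1 - 5*2)/(-11) + 1/(-24)) - 42) = 38*((-4*(1 - 10)*(-1/11) + 1*(-1/24)) - 42) = 38*((-4*(-9)*(-1/11) - 1/24) - 42) = 38*((36*(-1/11) - 1/24) - 42) = 38*((-36/11 - 1/24) - 42) = 38*(-875/264 - 42) = 38*(-11963/264) = -227297/132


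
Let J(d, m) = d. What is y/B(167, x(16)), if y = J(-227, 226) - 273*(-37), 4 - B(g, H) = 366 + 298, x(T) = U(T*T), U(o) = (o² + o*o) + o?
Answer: -4937/330 ≈ -14.961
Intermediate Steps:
U(o) = o + 2*o² (U(o) = (o² + o²) + o = 2*o² + o = o + 2*o²)
x(T) = T²*(1 + 2*T²) (x(T) = (T*T)*(1 + 2*(T*T)) = T²*(1 + 2*T²))
B(g, H) = -660 (B(g, H) = 4 - (366 + 298) = 4 - 1*664 = 4 - 664 = -660)
y = 9874 (y = -227 - 273*(-37) = -227 + 10101 = 9874)
y/B(167, x(16)) = 9874/(-660) = 9874*(-1/660) = -4937/330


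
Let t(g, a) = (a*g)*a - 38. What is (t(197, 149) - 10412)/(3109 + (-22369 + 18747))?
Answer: -4363147/513 ≈ -8505.2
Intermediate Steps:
t(g, a) = -38 + g*a² (t(g, a) = g*a² - 38 = -38 + g*a²)
(t(197, 149) - 10412)/(3109 + (-22369 + 18747)) = ((-38 + 197*149²) - 10412)/(3109 + (-22369 + 18747)) = ((-38 + 197*22201) - 10412)/(3109 - 3622) = ((-38 + 4373597) - 10412)/(-513) = (4373559 - 10412)*(-1/513) = 4363147*(-1/513) = -4363147/513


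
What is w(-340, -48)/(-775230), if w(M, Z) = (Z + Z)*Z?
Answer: -768/129205 ≈ -0.0059440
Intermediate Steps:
w(M, Z) = 2*Z² (w(M, Z) = (2*Z)*Z = 2*Z²)
w(-340, -48)/(-775230) = (2*(-48)²)/(-775230) = (2*2304)*(-1/775230) = 4608*(-1/775230) = -768/129205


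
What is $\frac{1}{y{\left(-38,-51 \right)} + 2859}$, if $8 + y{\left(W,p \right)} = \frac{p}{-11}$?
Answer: $\frac{11}{31412} \approx 0.00035018$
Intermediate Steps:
$y{\left(W,p \right)} = -8 - \frac{p}{11}$ ($y{\left(W,p \right)} = -8 + \frac{p}{-11} = -8 + p \left(- \frac{1}{11}\right) = -8 - \frac{p}{11}$)
$\frac{1}{y{\left(-38,-51 \right)} + 2859} = \frac{1}{\left(-8 - - \frac{51}{11}\right) + 2859} = \frac{1}{\left(-8 + \frac{51}{11}\right) + 2859} = \frac{1}{- \frac{37}{11} + 2859} = \frac{1}{\frac{31412}{11}} = \frac{11}{31412}$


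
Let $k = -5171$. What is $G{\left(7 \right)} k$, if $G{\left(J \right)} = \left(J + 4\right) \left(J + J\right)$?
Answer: $-796334$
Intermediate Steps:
$G{\left(J \right)} = 2 J \left(4 + J\right)$ ($G{\left(J \right)} = \left(4 + J\right) 2 J = 2 J \left(4 + J\right)$)
$G{\left(7 \right)} k = 2 \cdot 7 \left(4 + 7\right) \left(-5171\right) = 2 \cdot 7 \cdot 11 \left(-5171\right) = 154 \left(-5171\right) = -796334$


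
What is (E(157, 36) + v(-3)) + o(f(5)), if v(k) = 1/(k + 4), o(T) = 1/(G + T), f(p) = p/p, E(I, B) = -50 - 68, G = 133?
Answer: -15677/134 ≈ -116.99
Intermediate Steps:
E(I, B) = -118
f(p) = 1
o(T) = 1/(133 + T)
v(k) = 1/(4 + k)
(E(157, 36) + v(-3)) + o(f(5)) = (-118 + 1/(4 - 3)) + 1/(133 + 1) = (-118 + 1/1) + 1/134 = (-118 + 1) + 1/134 = -117 + 1/134 = -15677/134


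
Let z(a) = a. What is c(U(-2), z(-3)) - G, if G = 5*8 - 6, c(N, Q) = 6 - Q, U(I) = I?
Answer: -25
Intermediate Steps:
G = 34 (G = 40 - 6 = 34)
c(U(-2), z(-3)) - G = (6 - 1*(-3)) - 1*34 = (6 + 3) - 34 = 9 - 34 = -25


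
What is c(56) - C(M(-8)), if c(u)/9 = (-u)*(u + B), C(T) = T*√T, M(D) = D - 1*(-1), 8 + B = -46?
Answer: -1008 + 7*I*√7 ≈ -1008.0 + 18.52*I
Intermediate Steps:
B = -54 (B = -8 - 46 = -54)
M(D) = 1 + D (M(D) = D + 1 = 1 + D)
C(T) = T^(3/2)
c(u) = -9*u*(-54 + u) (c(u) = 9*((-u)*(u - 54)) = 9*((-u)*(-54 + u)) = 9*(-u*(-54 + u)) = -9*u*(-54 + u))
c(56) - C(M(-8)) = 9*56*(54 - 1*56) - (1 - 8)^(3/2) = 9*56*(54 - 56) - (-7)^(3/2) = 9*56*(-2) - (-7)*I*√7 = -1008 + 7*I*√7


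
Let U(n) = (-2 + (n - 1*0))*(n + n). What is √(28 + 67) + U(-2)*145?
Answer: 2320 + √95 ≈ 2329.7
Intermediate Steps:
U(n) = 2*n*(-2 + n) (U(n) = (-2 + (n + 0))*(2*n) = (-2 + n)*(2*n) = 2*n*(-2 + n))
√(28 + 67) + U(-2)*145 = √(28 + 67) + (2*(-2)*(-2 - 2))*145 = √95 + (2*(-2)*(-4))*145 = √95 + 16*145 = √95 + 2320 = 2320 + √95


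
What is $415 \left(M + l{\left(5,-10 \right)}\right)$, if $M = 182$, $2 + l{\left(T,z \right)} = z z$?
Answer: $116200$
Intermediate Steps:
$l{\left(T,z \right)} = -2 + z^{2}$ ($l{\left(T,z \right)} = -2 + z z = -2 + z^{2}$)
$415 \left(M + l{\left(5,-10 \right)}\right) = 415 \left(182 - \left(2 - \left(-10\right)^{2}\right)\right) = 415 \left(182 + \left(-2 + 100\right)\right) = 415 \left(182 + 98\right) = 415 \cdot 280 = 116200$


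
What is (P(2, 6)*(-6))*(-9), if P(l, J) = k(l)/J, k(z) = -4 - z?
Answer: -54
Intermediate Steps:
P(l, J) = (-4 - l)/J
(P(2, 6)*(-6))*(-9) = (((-4 - 1*2)/6)*(-6))*(-9) = (((-4 - 2)/6)*(-6))*(-9) = (((⅙)*(-6))*(-6))*(-9) = -1*(-6)*(-9) = 6*(-9) = -54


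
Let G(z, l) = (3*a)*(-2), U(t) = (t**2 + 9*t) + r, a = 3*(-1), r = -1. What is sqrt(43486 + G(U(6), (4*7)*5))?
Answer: 4*sqrt(2719) ≈ 208.58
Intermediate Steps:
a = -3
U(t) = -1 + t**2 + 9*t (U(t) = (t**2 + 9*t) - 1 = -1 + t**2 + 9*t)
G(z, l) = 18 (G(z, l) = (3*(-3))*(-2) = -9*(-2) = 18)
sqrt(43486 + G(U(6), (4*7)*5)) = sqrt(43486 + 18) = sqrt(43504) = 4*sqrt(2719)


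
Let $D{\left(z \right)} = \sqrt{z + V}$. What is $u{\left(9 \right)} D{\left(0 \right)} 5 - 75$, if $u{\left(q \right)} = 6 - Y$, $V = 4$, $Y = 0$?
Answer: $-15$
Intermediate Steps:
$D{\left(z \right)} = \sqrt{4 + z}$ ($D{\left(z \right)} = \sqrt{z + 4} = \sqrt{4 + z}$)
$u{\left(q \right)} = 6$ ($u{\left(q \right)} = 6 - 0 = 6 + 0 = 6$)
$u{\left(9 \right)} D{\left(0 \right)} 5 - 75 = 6 \sqrt{4 + 0} \cdot 5 - 75 = 6 \sqrt{4} \cdot 5 - 75 = 6 \cdot 2 \cdot 5 - 75 = 6 \cdot 10 - 75 = 60 - 75 = -15$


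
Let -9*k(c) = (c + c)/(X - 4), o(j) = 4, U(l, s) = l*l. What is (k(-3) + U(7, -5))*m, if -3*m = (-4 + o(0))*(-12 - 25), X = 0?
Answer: 0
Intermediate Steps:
U(l, s) = l**2
k(c) = c/18 (k(c) = -(c + c)/(9*(0 - 4)) = -2*c/(9*(-4)) = -2*c*(-1)/(9*4) = -(-1)*c/18 = c/18)
m = 0 (m = -(-4 + 4)*(-12 - 25)/3 = -0*(-37) = -1/3*0 = 0)
(k(-3) + U(7, -5))*m = ((1/18)*(-3) + 7**2)*0 = (-1/6 + 49)*0 = (293/6)*0 = 0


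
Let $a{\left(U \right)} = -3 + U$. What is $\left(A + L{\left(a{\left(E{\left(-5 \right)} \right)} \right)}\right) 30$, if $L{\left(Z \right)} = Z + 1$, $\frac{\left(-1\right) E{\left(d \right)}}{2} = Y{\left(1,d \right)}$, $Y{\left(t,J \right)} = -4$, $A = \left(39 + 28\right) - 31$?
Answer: $1260$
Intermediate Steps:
$A = 36$ ($A = 67 - 31 = 36$)
$E{\left(d \right)} = 8$ ($E{\left(d \right)} = \left(-2\right) \left(-4\right) = 8$)
$L{\left(Z \right)} = 1 + Z$
$\left(A + L{\left(a{\left(E{\left(-5 \right)} \right)} \right)}\right) 30 = \left(36 + \left(1 + \left(-3 + 8\right)\right)\right) 30 = \left(36 + \left(1 + 5\right)\right) 30 = \left(36 + 6\right) 30 = 42 \cdot 30 = 1260$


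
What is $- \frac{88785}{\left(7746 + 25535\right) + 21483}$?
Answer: $- \frac{88785}{54764} \approx -1.6212$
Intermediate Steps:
$- \frac{88785}{\left(7746 + 25535\right) + 21483} = - \frac{88785}{33281 + 21483} = - \frac{88785}{54764}$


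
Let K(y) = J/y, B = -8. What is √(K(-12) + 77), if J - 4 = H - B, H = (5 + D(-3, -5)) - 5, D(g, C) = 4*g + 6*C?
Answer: √318/2 ≈ 8.9163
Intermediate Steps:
H = -42 (H = (5 + (4*(-3) + 6*(-5))) - 5 = (5 + (-12 - 30)) - 5 = (5 - 42) - 5 = -37 - 5 = -42)
J = -30 (J = 4 + (-42 - 1*(-8)) = 4 + (-42 + 8) = 4 - 34 = -30)
K(y) = -30/y
√(K(-12) + 77) = √(-30/(-12) + 77) = √(-30*(-1/12) + 77) = √(5/2 + 77) = √(159/2) = √318/2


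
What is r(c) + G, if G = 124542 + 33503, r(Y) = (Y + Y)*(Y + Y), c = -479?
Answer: 1075809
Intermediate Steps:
r(Y) = 4*Y² (r(Y) = (2*Y)*(2*Y) = 4*Y²)
G = 158045
r(c) + G = 4*(-479)² + 158045 = 4*229441 + 158045 = 917764 + 158045 = 1075809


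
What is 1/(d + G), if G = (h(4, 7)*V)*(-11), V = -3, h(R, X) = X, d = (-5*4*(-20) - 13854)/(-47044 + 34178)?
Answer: 919/213250 ≈ 0.0043095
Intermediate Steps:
d = 961/919 (d = (-20*(-20) - 13854)/(-12866) = (400 - 13854)*(-1/12866) = -13454*(-1/12866) = 961/919 ≈ 1.0457)
G = 231 (G = (7*(-3))*(-11) = -21*(-11) = 231)
1/(d + G) = 1/(961/919 + 231) = 1/(213250/919) = 919/213250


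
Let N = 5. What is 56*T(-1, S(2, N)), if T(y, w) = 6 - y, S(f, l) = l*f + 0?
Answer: 392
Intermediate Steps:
S(f, l) = f*l (S(f, l) = f*l + 0 = f*l)
56*T(-1, S(2, N)) = 56*(6 - 1*(-1)) = 56*(6 + 1) = 56*7 = 392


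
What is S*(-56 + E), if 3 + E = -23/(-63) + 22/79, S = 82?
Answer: -23816080/4977 ≈ -4785.2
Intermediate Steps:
E = -11728/4977 (E = -3 + (-23/(-63) + 22/79) = -3 + (-23*(-1/63) + 22*(1/79)) = -3 + (23/63 + 22/79) = -3 + 3203/4977 = -11728/4977 ≈ -2.3564)
S*(-56 + E) = 82*(-56 - 11728/4977) = 82*(-290440/4977) = -23816080/4977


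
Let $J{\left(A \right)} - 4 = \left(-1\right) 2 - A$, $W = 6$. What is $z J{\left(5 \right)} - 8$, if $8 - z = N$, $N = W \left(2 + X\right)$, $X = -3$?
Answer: $-50$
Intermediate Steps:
$N = -6$ ($N = 6 \left(2 - 3\right) = 6 \left(-1\right) = -6$)
$J{\left(A \right)} = 2 - A$ ($J{\left(A \right)} = 4 - \left(2 + A\right) = 2 - A$)
$z = 14$ ($z = 8 - -6 = 8 + 6 = 14$)
$z J{\left(5 \right)} - 8 = 14 \left(2 - 5\right) - 8 = 14 \left(-3\right) - 8 = -42 - 8 = -50$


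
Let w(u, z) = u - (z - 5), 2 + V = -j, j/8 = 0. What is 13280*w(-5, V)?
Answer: 26560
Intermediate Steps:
j = 0 (j = 8*0 = 0)
V = -2 (V = -2 - 1*0 = -2 + 0 = -2)
w(u, z) = 5 + u - z (w(u, z) = u - (-5 + z) = u + (5 - z) = 5 + u - z)
13280*w(-5, V) = 13280*(5 - 5 - 1*(-2)) = 13280*(5 - 5 + 2) = 13280*2 = 26560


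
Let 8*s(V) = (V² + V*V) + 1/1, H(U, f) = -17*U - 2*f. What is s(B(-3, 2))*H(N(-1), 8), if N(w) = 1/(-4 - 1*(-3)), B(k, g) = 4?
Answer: 33/8 ≈ 4.1250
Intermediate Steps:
N(w) = -1 (N(w) = 1/(-4 + 3) = 1/(-1) = -1)
s(V) = ⅛ + V²/4 (s(V) = ((V² + V*V) + 1/1)/8 = ((V² + V²) + 1)/8 = (2*V² + 1)/8 = (1 + 2*V²)/8 = ⅛ + V²/4)
s(B(-3, 2))*H(N(-1), 8) = (⅛ + (¼)*4²)*(-17*(-1) - 2*8) = (⅛ + (¼)*16)*(17 - 16) = (⅛ + 4)*1 = (33/8)*1 = 33/8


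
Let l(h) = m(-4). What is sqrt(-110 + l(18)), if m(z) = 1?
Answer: I*sqrt(109) ≈ 10.44*I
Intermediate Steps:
l(h) = 1
sqrt(-110 + l(18)) = sqrt(-110 + 1) = sqrt(-109) = I*sqrt(109)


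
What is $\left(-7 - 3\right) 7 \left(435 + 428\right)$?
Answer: $-60410$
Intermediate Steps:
$\left(-7 - 3\right) 7 \left(435 + 428\right) = \left(-10\right) 7 \cdot 863 = \left(-70\right) 863 = -60410$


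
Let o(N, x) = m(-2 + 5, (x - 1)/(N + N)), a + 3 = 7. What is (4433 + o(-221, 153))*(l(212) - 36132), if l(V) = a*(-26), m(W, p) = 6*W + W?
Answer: -161395144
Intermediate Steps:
a = 4 (a = -3 + 7 = 4)
m(W, p) = 7*W
o(N, x) = 21 (o(N, x) = 7*(-2 + 5) = 7*3 = 21)
l(V) = -104 (l(V) = 4*(-26) = -104)
(4433 + o(-221, 153))*(l(212) - 36132) = (4433 + 21)*(-104 - 36132) = 4454*(-36236) = -161395144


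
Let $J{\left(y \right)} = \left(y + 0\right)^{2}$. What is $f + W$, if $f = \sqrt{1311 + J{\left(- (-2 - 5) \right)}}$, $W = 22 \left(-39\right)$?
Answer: $-858 + 4 \sqrt{85} \approx -821.12$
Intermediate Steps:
$W = -858$
$J{\left(y \right)} = y^{2}$
$f = 4 \sqrt{85}$ ($f = \sqrt{1311 + \left(- (-2 - 5)\right)^{2}} = \sqrt{1311 + \left(\left(-1\right) \left(-7\right)\right)^{2}} = \sqrt{1311 + 7^{2}} = \sqrt{1311 + 49} = \sqrt{1360} = 4 \sqrt{85} \approx 36.878$)
$f + W = 4 \sqrt{85} - 858 = -858 + 4 \sqrt{85}$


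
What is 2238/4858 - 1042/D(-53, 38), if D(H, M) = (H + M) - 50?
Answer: 2603753/157885 ≈ 16.491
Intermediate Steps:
D(H, M) = -50 + H + M
2238/4858 - 1042/D(-53, 38) = 2238/4858 - 1042/(-50 - 53 + 38) = 2238*(1/4858) - 1042/(-65) = 1119/2429 - 1042*(-1/65) = 1119/2429 + 1042/65 = 2603753/157885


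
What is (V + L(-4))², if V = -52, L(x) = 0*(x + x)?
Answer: 2704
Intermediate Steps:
L(x) = 0 (L(x) = 0*(2*x) = 0)
(V + L(-4))² = (-52 + 0)² = (-52)² = 2704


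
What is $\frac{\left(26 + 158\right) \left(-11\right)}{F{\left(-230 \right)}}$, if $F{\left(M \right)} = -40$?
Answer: $\frac{253}{5} \approx 50.6$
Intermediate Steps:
$\frac{\left(26 + 158\right) \left(-11\right)}{F{\left(-230 \right)}} = \frac{\left(26 + 158\right) \left(-11\right)}{-40} = 184 \left(-11\right) \left(- \frac{1}{40}\right) = \left(-2024\right) \left(- \frac{1}{40}\right) = \frac{253}{5}$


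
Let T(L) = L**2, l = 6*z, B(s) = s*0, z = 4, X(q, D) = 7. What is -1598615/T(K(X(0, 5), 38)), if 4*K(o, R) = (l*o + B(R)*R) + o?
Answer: -5115568/6125 ≈ -835.19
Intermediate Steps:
B(s) = 0
l = 24 (l = 6*4 = 24)
K(o, R) = 25*o/4 (K(o, R) = ((24*o + 0*R) + o)/4 = ((24*o + 0) + o)/4 = (24*o + o)/4 = (25*o)/4 = 25*o/4)
-1598615/T(K(X(0, 5), 38)) = -1598615/(((25/4)*7)**2) = -1598615/((175/4)**2) = -1598615/30625/16 = -1598615*16/30625 = -5115568/6125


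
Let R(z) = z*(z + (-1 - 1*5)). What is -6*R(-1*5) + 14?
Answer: -316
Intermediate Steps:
R(z) = z*(-6 + z) (R(z) = z*(z + (-1 - 5)) = z*(z - 6) = z*(-6 + z))
-6*R(-1*5) + 14 = -6*(-1*5)*(-6 - 1*5) + 14 = -(-30)*(-6 - 5) + 14 = -(-30)*(-11) + 14 = -6*55 + 14 = -330 + 14 = -316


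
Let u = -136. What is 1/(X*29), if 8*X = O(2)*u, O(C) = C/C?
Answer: -1/493 ≈ -0.0020284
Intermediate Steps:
O(C) = 1
X = -17 (X = (1*(-136))/8 = (⅛)*(-136) = -17)
1/(X*29) = 1/(-17*29) = 1/(-493) = -1/493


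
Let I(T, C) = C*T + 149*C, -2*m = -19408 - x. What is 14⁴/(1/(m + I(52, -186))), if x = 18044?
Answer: -716842560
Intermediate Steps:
m = 18726 (m = -(-19408 - 1*18044)/2 = -(-19408 - 18044)/2 = -½*(-37452) = 18726)
I(T, C) = 149*C + C*T
14⁴/(1/(m + I(52, -186))) = 14⁴/(1/(18726 - 186*(149 + 52))) = 38416/(1/(18726 - 186*201)) = 38416/(1/(18726 - 37386)) = 38416/(1/(-18660)) = 38416/(-1/18660) = 38416*(-18660) = -716842560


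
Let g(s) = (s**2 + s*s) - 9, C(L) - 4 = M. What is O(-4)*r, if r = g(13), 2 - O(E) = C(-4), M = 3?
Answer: -1645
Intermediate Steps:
C(L) = 7 (C(L) = 4 + 3 = 7)
O(E) = -5 (O(E) = 2 - 1*7 = 2 - 7 = -5)
g(s) = -9 + 2*s**2 (g(s) = (s**2 + s**2) - 9 = 2*s**2 - 9 = -9 + 2*s**2)
r = 329 (r = -9 + 2*13**2 = -9 + 2*169 = -9 + 338 = 329)
O(-4)*r = -5*329 = -1645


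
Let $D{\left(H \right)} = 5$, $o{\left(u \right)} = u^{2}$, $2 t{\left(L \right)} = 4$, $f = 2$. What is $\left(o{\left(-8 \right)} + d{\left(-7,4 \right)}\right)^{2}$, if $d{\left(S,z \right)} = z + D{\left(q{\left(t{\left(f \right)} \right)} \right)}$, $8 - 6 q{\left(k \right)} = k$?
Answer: $5329$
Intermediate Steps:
$t{\left(L \right)} = 2$ ($t{\left(L \right)} = \frac{1}{2} \cdot 4 = 2$)
$q{\left(k \right)} = \frac{4}{3} - \frac{k}{6}$
$d{\left(S,z \right)} = 5 + z$ ($d{\left(S,z \right)} = z + 5 = 5 + z$)
$\left(o{\left(-8 \right)} + d{\left(-7,4 \right)}\right)^{2} = \left(\left(-8\right)^{2} + \left(5 + 4\right)\right)^{2} = \left(64 + 9\right)^{2} = 73^{2} = 5329$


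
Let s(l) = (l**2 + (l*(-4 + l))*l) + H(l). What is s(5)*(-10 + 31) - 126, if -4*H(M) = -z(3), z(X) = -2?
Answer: 1827/2 ≈ 913.50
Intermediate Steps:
H(M) = -1/2 (H(M) = -(-1)*(-2)/4 = -1/4*2 = -1/2)
s(l) = -1/2 + l**2 + l**2*(-4 + l) (s(l) = (l**2 + (l*(-4 + l))*l) - 1/2 = (l**2 + l**2*(-4 + l)) - 1/2 = -1/2 + l**2 + l**2*(-4 + l))
s(5)*(-10 + 31) - 126 = (-1/2 + 5**3 - 3*5**2)*(-10 + 31) - 126 = (-1/2 + 125 - 3*25)*21 - 126 = (-1/2 + 125 - 75)*21 - 126 = (99/2)*21 - 126 = 2079/2 - 126 = 1827/2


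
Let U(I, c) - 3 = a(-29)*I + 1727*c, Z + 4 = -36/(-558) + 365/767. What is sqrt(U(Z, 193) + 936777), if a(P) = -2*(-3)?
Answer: sqrt(718028787057881)/23777 ≈ 1127.0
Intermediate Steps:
a(P) = 6
Z = -82259/23777 (Z = -4 + (-36/(-558) + 365/767) = -4 + (-36*(-1/558) + 365*(1/767)) = -4 + (2/31 + 365/767) = -4 + 12849/23777 = -82259/23777 ≈ -3.4596)
U(I, c) = 3 + 6*I + 1727*c (U(I, c) = 3 + (6*I + 1727*c) = 3 + 6*I + 1727*c)
sqrt(U(Z, 193) + 936777) = sqrt((3 + 6*(-82259/23777) + 1727*193) + 936777) = sqrt((3 - 493554/23777 + 333311) + 936777) = sqrt(7924713424/23777 + 936777) = sqrt(30198460153/23777) = sqrt(718028787057881)/23777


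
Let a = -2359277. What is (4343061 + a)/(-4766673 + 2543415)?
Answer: -991892/1111629 ≈ -0.89229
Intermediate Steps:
(4343061 + a)/(-4766673 + 2543415) = (4343061 - 2359277)/(-4766673 + 2543415) = 1983784/(-2223258) = 1983784*(-1/2223258) = -991892/1111629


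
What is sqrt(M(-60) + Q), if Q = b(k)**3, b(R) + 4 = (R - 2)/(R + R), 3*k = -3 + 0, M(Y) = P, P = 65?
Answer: sqrt(790)/4 ≈ 7.0267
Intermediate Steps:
M(Y) = 65
k = -1 (k = (-3 + 0)/3 = (1/3)*(-3) = -1)
b(R) = -4 + (-2 + R)/(2*R) (b(R) = -4 + (R - 2)/(R + R) = -4 + (-2 + R)/((2*R)) = -4 + (-2 + R)*(1/(2*R)) = -4 + (-2 + R)/(2*R))
Q = -125/8 (Q = (-7/2 - 1/(-1))**3 = (-7/2 - 1*(-1))**3 = (-7/2 + 1)**3 = (-5/2)**3 = -125/8 ≈ -15.625)
sqrt(M(-60) + Q) = sqrt(65 - 125/8) = sqrt(395/8) = sqrt(790)/4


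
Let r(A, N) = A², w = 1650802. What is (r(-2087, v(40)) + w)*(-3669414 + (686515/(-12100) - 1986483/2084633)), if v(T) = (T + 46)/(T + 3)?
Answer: -111188704442108154666329/5044811860 ≈ -2.2040e+13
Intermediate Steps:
v(T) = (46 + T)/(3 + T)
(r(-2087, v(40)) + w)*(-3669414 + (686515/(-12100) - 1986483/2084633)) = ((-2087)² + 1650802)*(-3669414 + (686515/(-12100) - 1986483/2084633)) = (4355569 + 1650802)*(-3669414 + (686515*(-1/12100) - 1986483*1/2084633)) = 6006371*(-3669414 + (-137303/2420 - 1986483/2084633)) = 6006371*(-3669414 - 291033653659/5044811860) = 6006371*(-18511794300103699/5044811860) = -111188704442108154666329/5044811860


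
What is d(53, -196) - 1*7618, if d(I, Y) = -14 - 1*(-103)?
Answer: -7529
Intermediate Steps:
d(I, Y) = 89 (d(I, Y) = -14 + 103 = 89)
d(53, -196) - 1*7618 = 89 - 1*7618 = 89 - 7618 = -7529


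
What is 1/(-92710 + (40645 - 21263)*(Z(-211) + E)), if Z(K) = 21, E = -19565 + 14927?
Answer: -1/89579404 ≈ -1.1163e-8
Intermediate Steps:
E = -4638
1/(-92710 + (40645 - 21263)*(Z(-211) + E)) = 1/(-92710 + (40645 - 21263)*(21 - 4638)) = 1/(-92710 + 19382*(-4617)) = 1/(-92710 - 89486694) = 1/(-89579404) = -1/89579404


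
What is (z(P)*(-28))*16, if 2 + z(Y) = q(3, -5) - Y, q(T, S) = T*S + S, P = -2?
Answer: 8960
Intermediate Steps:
q(T, S) = S + S*T (q(T, S) = S*T + S = S + S*T)
z(Y) = -22 - Y (z(Y) = -2 + (-5*(1 + 3) - Y) = -2 + (-5*4 - Y) = -2 + (-20 - Y) = -22 - Y)
(z(P)*(-28))*16 = ((-22 - 1*(-2))*(-28))*16 = ((-22 + 2)*(-28))*16 = -20*(-28)*16 = 560*16 = 8960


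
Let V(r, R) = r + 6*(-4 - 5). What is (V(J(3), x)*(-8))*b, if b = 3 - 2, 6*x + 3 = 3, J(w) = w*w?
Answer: 360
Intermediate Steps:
J(w) = w²
x = 0 (x = -½ + (⅙)*3 = -½ + ½ = 0)
V(r, R) = -54 + r (V(r, R) = r + 6*(-9) = r - 54 = -54 + r)
b = 1
(V(J(3), x)*(-8))*b = ((-54 + 3²)*(-8))*1 = ((-54 + 9)*(-8))*1 = -45*(-8)*1 = 360*1 = 360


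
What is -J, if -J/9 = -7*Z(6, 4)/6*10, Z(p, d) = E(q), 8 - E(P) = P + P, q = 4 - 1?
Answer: -210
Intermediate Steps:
q = 3
E(P) = 8 - 2*P (E(P) = 8 - (P + P) = 8 - 2*P)
Z(p, d) = 2 (Z(p, d) = 8 - 2*3 = 8 - 6 = 2)
J = 210 (J = -9*(-14/6)*10 = -9*(-7*⅓)*10 = -(-21)*10 = -9*(-70/3) = 210)
-J = -1*210 = -210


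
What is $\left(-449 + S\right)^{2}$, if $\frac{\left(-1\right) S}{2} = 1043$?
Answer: $6426225$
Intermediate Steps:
$S = -2086$ ($S = \left(-2\right) 1043 = -2086$)
$\left(-449 + S\right)^{2} = \left(-449 - 2086\right)^{2} = \left(-2535\right)^{2} = 6426225$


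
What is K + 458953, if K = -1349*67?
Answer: 368570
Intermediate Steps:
K = -90383
K + 458953 = -90383 + 458953 = 368570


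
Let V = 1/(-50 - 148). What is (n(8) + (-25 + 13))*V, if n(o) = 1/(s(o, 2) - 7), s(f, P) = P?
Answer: 61/990 ≈ 0.061616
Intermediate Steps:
V = -1/198 (V = 1/(-198) = -1/198 ≈ -0.0050505)
n(o) = -⅕ (n(o) = 1/(2 - 7) = 1/(-5) = -⅕)
(n(8) + (-25 + 13))*V = (-⅕ + (-25 + 13))*(-1/198) = (-⅕ - 12)*(-1/198) = -61/5*(-1/198) = 61/990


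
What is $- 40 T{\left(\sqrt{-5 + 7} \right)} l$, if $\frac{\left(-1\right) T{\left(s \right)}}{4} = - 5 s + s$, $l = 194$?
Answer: $- 124160 \sqrt{2} \approx -1.7559 \cdot 10^{5}$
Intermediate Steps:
$T{\left(s \right)} = 16 s$ ($T{\left(s \right)} = - 4 \left(- 5 s + s\right) = - 4 \left(- 4 s\right) = 16 s$)
$- 40 T{\left(\sqrt{-5 + 7} \right)} l = - 40 \cdot 16 \sqrt{-5 + 7} \cdot 194 = - 40 \cdot 16 \sqrt{2} \cdot 194 = - 640 \sqrt{2} \cdot 194 = - 124160 \sqrt{2}$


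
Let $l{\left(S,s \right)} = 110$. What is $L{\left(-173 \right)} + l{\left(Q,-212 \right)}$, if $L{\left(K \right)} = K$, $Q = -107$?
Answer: $-63$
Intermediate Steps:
$L{\left(-173 \right)} + l{\left(Q,-212 \right)} = -173 + 110 = -63$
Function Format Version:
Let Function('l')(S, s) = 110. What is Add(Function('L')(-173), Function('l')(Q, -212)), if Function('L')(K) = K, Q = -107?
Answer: -63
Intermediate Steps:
Add(Function('L')(-173), Function('l')(Q, -212)) = Add(-173, 110) = -63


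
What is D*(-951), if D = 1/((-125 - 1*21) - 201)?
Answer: 951/347 ≈ 2.7406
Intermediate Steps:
D = -1/347 (D = 1/((-125 - 21) - 201) = 1/(-146 - 201) = 1/(-347) = -1/347 ≈ -0.0028818)
D*(-951) = -1/347*(-951) = 951/347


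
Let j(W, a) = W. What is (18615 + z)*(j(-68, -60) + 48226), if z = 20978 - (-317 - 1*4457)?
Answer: 2136625986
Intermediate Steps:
z = 25752 (z = 20978 - (-317 - 4457) = 20978 - 1*(-4774) = 20978 + 4774 = 25752)
(18615 + z)*(j(-68, -60) + 48226) = (18615 + 25752)*(-68 + 48226) = 44367*48158 = 2136625986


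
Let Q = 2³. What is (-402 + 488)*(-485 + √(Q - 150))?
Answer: -41710 + 86*I*√142 ≈ -41710.0 + 1024.8*I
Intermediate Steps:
Q = 8
(-402 + 488)*(-485 + √(Q - 150)) = (-402 + 488)*(-485 + √(8 - 150)) = 86*(-485 + √(-142)) = 86*(-485 + I*√142) = -41710 + 86*I*√142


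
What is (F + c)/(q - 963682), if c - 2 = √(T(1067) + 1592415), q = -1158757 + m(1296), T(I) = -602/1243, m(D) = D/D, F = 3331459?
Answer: -3331461/2122438 - √2460358455049/2638190434 ≈ -1.5702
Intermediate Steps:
m(D) = 1
T(I) = -602/1243 (T(I) = -602*1/1243 = -602/1243)
q = -1158756 (q = -1158757 + 1 = -1158756)
c = 2 + √2460358455049/1243 (c = 2 + √(-602/1243 + 1592415) = 2 + √(1979371243/1243) = 2 + √2460358455049/1243 ≈ 1263.9)
(F + c)/(q - 963682) = (3331459 + (2 + √2460358455049/1243))/(-1158756 - 963682) = (3331461 + √2460358455049/1243)/(-2122438) = (3331461 + √2460358455049/1243)*(-1/2122438) = -3331461/2122438 - √2460358455049/2638190434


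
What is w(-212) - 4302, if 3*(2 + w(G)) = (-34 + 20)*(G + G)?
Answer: -6976/3 ≈ -2325.3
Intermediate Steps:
w(G) = -2 - 28*G/3 (w(G) = -2 + ((-34 + 20)*(G + G))/3 = -2 + (-28*G)/3 = -2 - 28*G/3)
w(-212) - 4302 = (-2 - 28/3*(-212)) - 4302 = (-2 + 5936/3) - 4302 = 5930/3 - 4302 = -6976/3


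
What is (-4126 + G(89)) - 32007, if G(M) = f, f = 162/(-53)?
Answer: -1915211/53 ≈ -36136.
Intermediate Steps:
f = -162/53 (f = 162*(-1/53) = -162/53 ≈ -3.0566)
G(M) = -162/53
(-4126 + G(89)) - 32007 = (-4126 - 162/53) - 32007 = -218840/53 - 32007 = -1915211/53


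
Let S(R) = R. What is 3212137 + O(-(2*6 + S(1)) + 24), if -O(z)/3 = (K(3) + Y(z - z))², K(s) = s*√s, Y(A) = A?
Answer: 3212056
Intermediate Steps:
K(s) = s^(3/2)
O(z) = -81 (O(z) = -3*(3^(3/2) + (z - z))² = -3*(3*√3 + 0)² = -3*(3*√3)² = -3*27 = -81)
3212137 + O(-(2*6 + S(1)) + 24) = 3212137 - 81 = 3212056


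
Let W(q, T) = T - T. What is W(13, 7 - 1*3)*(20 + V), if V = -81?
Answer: 0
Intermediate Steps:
W(q, T) = 0
W(13, 7 - 1*3)*(20 + V) = 0*(20 - 81) = 0*(-61) = 0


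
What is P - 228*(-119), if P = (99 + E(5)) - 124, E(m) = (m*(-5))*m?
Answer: 26982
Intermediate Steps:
E(m) = -5*m² (E(m) = (-5*m)*m = -5*m²)
P = -150 (P = (99 - 5*5²) - 124 = (99 - 5*25) - 124 = (99 - 125) - 124 = -26 - 124 = -150)
P - 228*(-119) = -150 - 228*(-119) = -150 + 27132 = 26982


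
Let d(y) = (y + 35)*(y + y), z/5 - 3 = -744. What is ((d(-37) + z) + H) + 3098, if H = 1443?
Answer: 984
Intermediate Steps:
z = -3705 (z = 15 + 5*(-744) = 15 - 3720 = -3705)
d(y) = 2*y*(35 + y) (d(y) = (35 + y)*(2*y) = 2*y*(35 + y))
((d(-37) + z) + H) + 3098 = ((2*(-37)*(35 - 37) - 3705) + 1443) + 3098 = ((2*(-37)*(-2) - 3705) + 1443) + 3098 = ((148 - 3705) + 1443) + 3098 = (-3557 + 1443) + 3098 = -2114 + 3098 = 984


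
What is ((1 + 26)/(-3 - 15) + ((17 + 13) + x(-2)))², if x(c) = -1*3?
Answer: 2601/4 ≈ 650.25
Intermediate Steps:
x(c) = -3
((1 + 26)/(-3 - 15) + ((17 + 13) + x(-2)))² = ((1 + 26)/(-3 - 15) + ((17 + 13) - 3))² = (27/(-18) + (30 - 3))² = (27*(-1/18) + 27)² = (-3/2 + 27)² = (51/2)² = 2601/4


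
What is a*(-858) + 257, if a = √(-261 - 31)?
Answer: 257 - 1716*I*√73 ≈ 257.0 - 14662.0*I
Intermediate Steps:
a = 2*I*√73 (a = √(-292) = 2*I*√73 ≈ 17.088*I)
a*(-858) + 257 = (2*I*√73)*(-858) + 257 = -1716*I*√73 + 257 = 257 - 1716*I*√73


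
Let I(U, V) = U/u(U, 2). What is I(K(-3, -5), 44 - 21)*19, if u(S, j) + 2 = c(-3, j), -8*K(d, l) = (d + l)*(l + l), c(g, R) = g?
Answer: 38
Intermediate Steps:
K(d, l) = -l*(d + l)/4 (K(d, l) = -(d + l)*(l + l)/8 = -(d + l)*2*l/8 = -l*(d + l)/4)
u(S, j) = -5 (u(S, j) = -2 - 3 = -5)
I(U, V) = -U/5 (I(U, V) = U/(-5) = U*(-⅕) = -U/5)
I(K(-3, -5), 44 - 21)*19 = -(-1)*(-5)*(-3 - 5)/20*19 = -(-1)*(-5)*(-8)/20*19 = -⅕*(-10)*19 = 2*19 = 38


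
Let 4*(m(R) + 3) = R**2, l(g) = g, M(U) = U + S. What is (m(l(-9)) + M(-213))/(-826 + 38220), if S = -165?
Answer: -1443/149576 ≈ -0.0096473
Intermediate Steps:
M(U) = -165 + U (M(U) = U - 165 = -165 + U)
m(R) = -3 + R**2/4
(m(l(-9)) + M(-213))/(-826 + 38220) = ((-3 + (1/4)*(-9)**2) + (-165 - 213))/(-826 + 38220) = ((-3 + (1/4)*81) - 378)/37394 = ((-3 + 81/4) - 378)*(1/37394) = (69/4 - 378)*(1/37394) = -1443/4*1/37394 = -1443/149576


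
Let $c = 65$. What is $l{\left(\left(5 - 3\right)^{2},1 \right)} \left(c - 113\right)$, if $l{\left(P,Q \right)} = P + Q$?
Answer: $-240$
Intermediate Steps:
$l{\left(\left(5 - 3\right)^{2},1 \right)} \left(c - 113\right) = \left(\left(5 - 3\right)^{2} + 1\right) \left(65 - 113\right) = \left(2^{2} + 1\right) \left(-48\right) = \left(4 + 1\right) \left(-48\right) = 5 \left(-48\right) = -240$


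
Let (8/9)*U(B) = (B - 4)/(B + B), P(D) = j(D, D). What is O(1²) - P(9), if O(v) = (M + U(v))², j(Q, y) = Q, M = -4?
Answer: 5977/256 ≈ 23.348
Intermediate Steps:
P(D) = D
U(B) = 9*(-4 + B)/(16*B) (U(B) = 9*((B - 4)/(B + B))/8 = 9*((-4 + B)/((2*B)))/8 = 9*((-4 + B)*(1/(2*B)))/8 = 9*((-4 + B)/(2*B))/8 = 9*(-4 + B)/(16*B))
O(v) = (-4 + 9*(-4 + v)/(16*v))²
O(1²) - P(9) = (36 + 55*1²)²/(256*(1²)²) - 1*9 = (1/256)*(36 + 55*1)²/1² - 9 = (1/256)*1*(36 + 55)² - 9 = (1/256)*1*91² - 9 = (1/256)*1*8281 - 9 = 8281/256 - 9 = 5977/256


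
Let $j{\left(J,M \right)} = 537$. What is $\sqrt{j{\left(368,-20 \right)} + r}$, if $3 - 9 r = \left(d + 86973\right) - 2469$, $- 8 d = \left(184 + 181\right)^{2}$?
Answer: $\frac{i \sqrt{1008238}}{12} \approx 83.676 i$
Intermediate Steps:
$d = - \frac{133225}{8}$ ($d = - \frac{\left(184 + 181\right)^{2}}{8} = - \frac{365^{2}}{8} = \left(- \frac{1}{8}\right) 133225 = - \frac{133225}{8} \approx -16653.0$)
$r = - \frac{542783}{72}$ ($r = \frac{1}{3} - \frac{\left(- \frac{133225}{8} + 86973\right) - 2469}{9} = \frac{1}{3} - \frac{\frac{562559}{8} - 2469}{9} = \frac{1}{3} - \frac{542807}{72} = - \frac{542783}{72} \approx -7538.7$)
$\sqrt{j{\left(368,-20 \right)} + r} = \sqrt{537 - \frac{542783}{72}} = \sqrt{- \frac{504119}{72}} = \frac{i \sqrt{1008238}}{12}$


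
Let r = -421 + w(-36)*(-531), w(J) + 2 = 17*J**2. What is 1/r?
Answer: -1/11698351 ≈ -8.5482e-8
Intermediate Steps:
w(J) = -2 + 17*J**2
r = -11698351 (r = -421 + (-2 + 17*(-36)**2)*(-531) = -421 + (-2 + 17*1296)*(-531) = -421 + (-2 + 22032)*(-531) = -421 + 22030*(-531) = -421 - 11697930 = -11698351)
1/r = 1/(-11698351) = -1/11698351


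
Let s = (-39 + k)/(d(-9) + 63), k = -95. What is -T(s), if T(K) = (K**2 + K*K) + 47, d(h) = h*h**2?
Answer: -5220761/110889 ≈ -47.081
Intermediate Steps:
d(h) = h**3
s = 67/333 (s = (-39 - 95)/((-9)**3 + 63) = -134/(-729 + 63) = -134/(-666) = -134*(-1/666) = 67/333 ≈ 0.20120)
T(K) = 47 + 2*K**2 (T(K) = (K**2 + K**2) + 47 = 2*K**2 + 47 = 47 + 2*K**2)
-T(s) = -(47 + 2*(67/333)**2) = -(47 + 2*(4489/110889)) = -(47 + 8978/110889) = -1*5220761/110889 = -5220761/110889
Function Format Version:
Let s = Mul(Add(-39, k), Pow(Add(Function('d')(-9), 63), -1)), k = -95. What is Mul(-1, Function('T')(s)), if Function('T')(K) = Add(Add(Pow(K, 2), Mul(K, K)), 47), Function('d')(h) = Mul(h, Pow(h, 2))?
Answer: Rational(-5220761, 110889) ≈ -47.081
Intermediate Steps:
Function('d')(h) = Pow(h, 3)
s = Rational(67, 333) (s = Mul(Add(-39, -95), Pow(Add(Pow(-9, 3), 63), -1)) = Mul(-134, Pow(Add(-729, 63), -1)) = Mul(-134, Pow(-666, -1)) = Mul(-134, Rational(-1, 666)) = Rational(67, 333) ≈ 0.20120)
Function('T')(K) = Add(47, Mul(2, Pow(K, 2))) (Function('T')(K) = Add(Add(Pow(K, 2), Pow(K, 2)), 47) = Add(Mul(2, Pow(K, 2)), 47) = Add(47, Mul(2, Pow(K, 2))))
Mul(-1, Function('T')(s)) = Mul(-1, Add(47, Mul(2, Pow(Rational(67, 333), 2)))) = Mul(-1, Add(47, Mul(2, Rational(4489, 110889)))) = Mul(-1, Add(47, Rational(8978, 110889))) = Mul(-1, Rational(5220761, 110889)) = Rational(-5220761, 110889)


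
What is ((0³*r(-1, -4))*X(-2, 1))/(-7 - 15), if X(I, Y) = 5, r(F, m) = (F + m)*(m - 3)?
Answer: 0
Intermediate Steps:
r(F, m) = (-3 + m)*(F + m) (r(F, m) = (F + m)*(-3 + m) = (-3 + m)*(F + m))
((0³*r(-1, -4))*X(-2, 1))/(-7 - 15) = ((0³*((-4)² - 3*(-1) - 3*(-4) - 1*(-4)))*5)/(-7 - 15) = ((0*(16 + 3 + 12 + 4))*5)/(-22) = ((0*35)*5)*(-1/22) = (0*5)*(-1/22) = 0*(-1/22) = 0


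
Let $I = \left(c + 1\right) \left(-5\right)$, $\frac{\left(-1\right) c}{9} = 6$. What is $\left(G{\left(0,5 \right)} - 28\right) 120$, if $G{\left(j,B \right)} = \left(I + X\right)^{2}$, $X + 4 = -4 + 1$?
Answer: $7984320$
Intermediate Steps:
$c = -54$ ($c = \left(-9\right) 6 = -54$)
$I = 265$ ($I = \left(-54 + 1\right) \left(-5\right) = \left(-53\right) \left(-5\right) = 265$)
$X = -7$ ($X = -4 + \left(-4 + 1\right) = -4 - 3 = -7$)
$G{\left(j,B \right)} = 66564$ ($G{\left(j,B \right)} = \left(265 - 7\right)^{2} = 258^{2} = 66564$)
$\left(G{\left(0,5 \right)} - 28\right) 120 = \left(66564 - 28\right) 120 = 66536 \cdot 120 = 7984320$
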